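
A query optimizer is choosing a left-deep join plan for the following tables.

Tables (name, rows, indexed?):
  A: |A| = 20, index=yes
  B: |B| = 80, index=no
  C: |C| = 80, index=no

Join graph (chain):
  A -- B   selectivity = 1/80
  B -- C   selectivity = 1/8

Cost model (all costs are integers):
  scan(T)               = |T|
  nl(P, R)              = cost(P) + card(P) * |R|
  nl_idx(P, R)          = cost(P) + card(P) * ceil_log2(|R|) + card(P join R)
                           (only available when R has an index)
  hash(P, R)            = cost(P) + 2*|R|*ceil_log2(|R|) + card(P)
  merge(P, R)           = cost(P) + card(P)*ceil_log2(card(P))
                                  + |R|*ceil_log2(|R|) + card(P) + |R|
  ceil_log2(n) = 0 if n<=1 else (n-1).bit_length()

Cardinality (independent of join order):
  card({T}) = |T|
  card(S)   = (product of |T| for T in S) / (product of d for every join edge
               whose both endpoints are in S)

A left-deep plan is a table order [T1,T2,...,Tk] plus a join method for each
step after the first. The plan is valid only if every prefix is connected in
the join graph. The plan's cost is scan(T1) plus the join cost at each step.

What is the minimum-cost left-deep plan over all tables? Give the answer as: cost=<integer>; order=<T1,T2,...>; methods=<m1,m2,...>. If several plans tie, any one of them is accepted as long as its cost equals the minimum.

Selinger DP (subsets sized 1..n):
  {A}: scan cost=20, card=20
  {B}: scan cost=80, card=80
  {C}: scan cost=80, card=80
  {AB}: card=20; try (A,hash)→360, (A,nl_idx)→500, (B,merge)→780, (A,merge)→840, (B,hash)→1160, (B,nl)→1620 …(+1); best=360 via (A,hash)
  {BC}: card=800; try (C,hash)→1280, (B,hash)→1280, (C,merge)→1360, (B,merge)→1360, (C,nl)→6480, (B,nl)→6480; best=1280 via (C,hash)
  {ABC}: card=200; try (C,merge)→1120, (C,hash)→1500, (C,nl)→1960, (A,hash)→2280, (A,nl_idx)→5480, (A,merge)→10200 …(+1); best=1120 via (C,merge)

cost=1120; order=B,A,C; methods=hash,merge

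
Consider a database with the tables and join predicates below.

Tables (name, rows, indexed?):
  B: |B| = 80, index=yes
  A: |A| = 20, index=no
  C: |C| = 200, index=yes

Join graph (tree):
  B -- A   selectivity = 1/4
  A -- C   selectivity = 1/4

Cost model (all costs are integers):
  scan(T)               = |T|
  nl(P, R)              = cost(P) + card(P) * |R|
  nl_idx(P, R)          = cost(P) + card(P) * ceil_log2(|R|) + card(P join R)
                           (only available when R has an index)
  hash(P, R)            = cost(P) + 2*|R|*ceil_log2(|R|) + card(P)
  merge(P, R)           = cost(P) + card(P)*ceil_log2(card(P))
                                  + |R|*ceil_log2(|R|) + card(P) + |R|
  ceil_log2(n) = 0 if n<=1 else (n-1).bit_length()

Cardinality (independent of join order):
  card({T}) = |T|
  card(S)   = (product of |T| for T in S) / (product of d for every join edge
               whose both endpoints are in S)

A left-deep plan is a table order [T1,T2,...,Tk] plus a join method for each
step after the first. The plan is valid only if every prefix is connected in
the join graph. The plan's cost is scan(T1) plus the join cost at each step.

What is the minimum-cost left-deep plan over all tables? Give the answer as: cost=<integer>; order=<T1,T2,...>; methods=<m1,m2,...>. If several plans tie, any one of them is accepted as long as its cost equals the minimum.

Selinger DP (subsets sized 1..n):
  {B}: scan cost=80, card=80
  {A}: scan cost=20, card=20
  {C}: scan cost=200, card=200
  {AB}: card=400; try (A,hash)→360, (B,nl_idx)→560, (B,merge)→780, (A,merge)→840, (B,hash)→1160, (B,nl)→1620 …(+1); best=360 via (A,hash)
  {AC}: card=1000; try (A,hash)→600, (C,nl_idx)→1180, (C,merge)→1940, (A,merge)→2120, (C,hash)→3240, (C,nl)→4020 …(+1); best=600 via (A,hash)
  {ABC}: card=20000; try (B,hash)→2720, (C,hash)→3960, (C,merge)→6160, (B,merge)→12240, (C,nl_idx)→23560, (B,nl_idx)→27600 …(+2); best=2720 via (B,hash)

cost=2720; order=C,A,B; methods=hash,hash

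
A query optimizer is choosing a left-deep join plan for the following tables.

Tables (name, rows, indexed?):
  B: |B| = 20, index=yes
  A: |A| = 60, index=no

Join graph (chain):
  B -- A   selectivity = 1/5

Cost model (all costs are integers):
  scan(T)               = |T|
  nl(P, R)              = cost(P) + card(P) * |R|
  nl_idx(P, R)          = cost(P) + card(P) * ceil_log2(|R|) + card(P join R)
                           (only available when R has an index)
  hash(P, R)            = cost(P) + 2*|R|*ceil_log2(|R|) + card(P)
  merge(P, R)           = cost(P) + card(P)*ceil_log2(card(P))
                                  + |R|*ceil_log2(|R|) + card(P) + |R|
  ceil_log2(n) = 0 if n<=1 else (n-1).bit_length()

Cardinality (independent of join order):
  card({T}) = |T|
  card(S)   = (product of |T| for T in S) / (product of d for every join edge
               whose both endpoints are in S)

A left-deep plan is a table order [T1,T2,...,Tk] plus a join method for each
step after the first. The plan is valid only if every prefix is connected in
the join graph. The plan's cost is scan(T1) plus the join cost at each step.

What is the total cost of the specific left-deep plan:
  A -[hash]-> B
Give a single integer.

320

step 1: scan A: cost=60, card=60
step 2: join B via hash
    card(P join B) = 60*20/(5) = 240
    cost = 60 + 2*20*5 + 60 = 320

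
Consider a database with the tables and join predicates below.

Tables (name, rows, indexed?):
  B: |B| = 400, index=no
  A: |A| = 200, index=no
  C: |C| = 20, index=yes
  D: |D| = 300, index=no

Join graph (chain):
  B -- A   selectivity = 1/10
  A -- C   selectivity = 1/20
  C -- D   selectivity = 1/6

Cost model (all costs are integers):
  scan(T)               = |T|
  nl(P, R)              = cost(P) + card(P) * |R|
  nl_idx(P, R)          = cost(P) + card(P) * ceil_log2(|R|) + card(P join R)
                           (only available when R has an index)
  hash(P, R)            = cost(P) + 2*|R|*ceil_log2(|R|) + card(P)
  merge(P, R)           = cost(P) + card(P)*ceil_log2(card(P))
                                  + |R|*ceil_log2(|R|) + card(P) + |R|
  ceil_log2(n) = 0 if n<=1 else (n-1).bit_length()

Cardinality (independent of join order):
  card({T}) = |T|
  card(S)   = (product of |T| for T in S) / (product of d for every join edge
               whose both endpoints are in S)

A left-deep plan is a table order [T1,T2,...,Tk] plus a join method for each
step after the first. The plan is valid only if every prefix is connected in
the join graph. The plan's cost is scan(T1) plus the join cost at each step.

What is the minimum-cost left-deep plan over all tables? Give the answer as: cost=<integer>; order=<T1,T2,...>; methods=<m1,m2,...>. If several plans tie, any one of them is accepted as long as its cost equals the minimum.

Selinger DP (subsets sized 1..n):
  {B}: scan cost=400, card=400
  {A}: scan cost=200, card=200
  {C}: scan cost=20, card=20
  {D}: scan cost=300, card=300
  {AB}: card=8000; try (A,hash)→4000, (B,merge)→6000, (A,merge)→6200, (B,hash)→7600, (B,nl)→80200, (A,nl)→80400; best=4000 via (A,hash)
  {AC}: card=200; try (C,hash)→600, (C,nl_idx)→1400, (A,merge)→1940, (C,merge)→2120, (A,hash)→3240, (A,nl)→4020 …(+1); best=600 via (C,hash)
  {CD}: card=1000; try (C,hash)→800, (C,nl_idx)→2800, (D,merge)→3140, (C,merge)→3420, (D,hash)→5440, (D,nl)→6020 …(+1); best=800 via (C,hash)
  {ABC}: card=8000; try (B,merge)→6400, (B,hash)→8000, (C,hash)→12200, (C,nl_idx)→52000, (B,nl)→80600, (C,merge)→116120 …(+1); best=6400 via (B,merge)
  {ACD}: card=10000; try (A,hash)→5000, (D,merge)→5400, (D,hash)→6200, (A,merge)→13600, (D,nl)→60600, (A,nl)→200800; best=5000 via (A,hash)
  {ABCD}: card=400000; try (D,hash)→19800, (B,hash)→22200, (D,merge)→121400, (B,merge)→159000, (D,nl)→2406400, (B,nl)→4005000; best=19800 via (D,hash)

cost=19800; order=A,C,B,D; methods=hash,merge,hash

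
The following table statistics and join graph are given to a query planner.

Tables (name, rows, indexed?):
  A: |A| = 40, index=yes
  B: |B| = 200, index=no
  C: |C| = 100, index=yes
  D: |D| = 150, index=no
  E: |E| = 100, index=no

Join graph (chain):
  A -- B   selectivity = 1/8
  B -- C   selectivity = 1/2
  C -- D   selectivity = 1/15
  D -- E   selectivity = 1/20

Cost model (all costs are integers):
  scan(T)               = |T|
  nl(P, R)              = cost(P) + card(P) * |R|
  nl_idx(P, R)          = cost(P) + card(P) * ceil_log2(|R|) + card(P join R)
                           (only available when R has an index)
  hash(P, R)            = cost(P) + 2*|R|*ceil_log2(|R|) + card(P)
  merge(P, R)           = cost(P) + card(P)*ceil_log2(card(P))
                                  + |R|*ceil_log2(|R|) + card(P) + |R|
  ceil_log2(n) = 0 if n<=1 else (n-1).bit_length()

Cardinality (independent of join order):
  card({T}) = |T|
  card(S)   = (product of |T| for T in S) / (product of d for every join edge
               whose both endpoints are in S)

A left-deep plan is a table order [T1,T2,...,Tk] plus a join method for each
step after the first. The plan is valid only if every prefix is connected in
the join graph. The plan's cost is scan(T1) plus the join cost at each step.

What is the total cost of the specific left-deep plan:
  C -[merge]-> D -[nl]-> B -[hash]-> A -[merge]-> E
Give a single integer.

step 1: scan C: cost=100, card=100
step 2: join D via merge
    card(P join D) = 100*150/(15) = 1000
    cost = 100 + 100*7 + 150*8 + 100 + 150 = 2250
step 3: join B via nl
    card(P join B) = 1000*200/(2) = 100000
    cost = 2250 + 1000*200 = 202250
step 4: join A via hash
    card(P join A) = 100000*40/(8) = 500000
    cost = 202250 + 2*40*6 + 100000 = 302730
step 5: join E via merge
    card(P join E) = 500000*100/(20) = 2500000
    cost = 302730 + 500000*19 + 100*7 + 500000 + 100 = 10303530

10303530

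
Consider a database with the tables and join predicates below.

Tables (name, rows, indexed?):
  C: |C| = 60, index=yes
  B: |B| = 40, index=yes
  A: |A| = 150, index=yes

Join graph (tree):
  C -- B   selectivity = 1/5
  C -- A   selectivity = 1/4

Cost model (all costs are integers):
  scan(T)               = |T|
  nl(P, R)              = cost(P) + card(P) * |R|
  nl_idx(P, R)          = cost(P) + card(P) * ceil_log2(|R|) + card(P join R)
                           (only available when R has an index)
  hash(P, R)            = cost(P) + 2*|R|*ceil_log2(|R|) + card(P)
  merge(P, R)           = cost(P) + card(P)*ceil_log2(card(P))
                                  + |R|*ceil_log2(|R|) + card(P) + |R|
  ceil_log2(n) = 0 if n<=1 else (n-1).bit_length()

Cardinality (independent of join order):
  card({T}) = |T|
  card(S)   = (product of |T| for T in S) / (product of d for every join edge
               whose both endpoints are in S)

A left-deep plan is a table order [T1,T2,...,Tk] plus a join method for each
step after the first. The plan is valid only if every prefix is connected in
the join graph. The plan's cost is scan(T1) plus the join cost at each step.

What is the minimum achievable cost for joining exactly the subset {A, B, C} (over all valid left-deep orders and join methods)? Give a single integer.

Selinger DP over subsets of {A,B,C}:
  {C}: scan cost=60, card=60
  {B}: scan cost=40, card=40
  {A}: scan cost=150, card=150
  {BC}: card=480; try (B,hash)→600, (C,merge)→740, (C,nl_idx)→760, (B,merge)→760, (C,hash)→800, (B,nl_idx)→900 …(+2); best=600 via (B,hash)
  {AC}: card=2250; try (C,hash)→1020, (A,merge)→1830, (C,merge)→1920, (A,hash)→2520, (A,nl_idx)→2790, (C,nl_idx)→3300 …(+2); best=1020 via (C,hash)
  {ABC}: card=18000; try (A,hash)→3480, (B,hash)→3750, (A,merge)→6750, (A,nl_idx)→22440, (B,merge)→30550, (B,nl_idx)→32520 …(+2); best=3480 via (A,hash)

3480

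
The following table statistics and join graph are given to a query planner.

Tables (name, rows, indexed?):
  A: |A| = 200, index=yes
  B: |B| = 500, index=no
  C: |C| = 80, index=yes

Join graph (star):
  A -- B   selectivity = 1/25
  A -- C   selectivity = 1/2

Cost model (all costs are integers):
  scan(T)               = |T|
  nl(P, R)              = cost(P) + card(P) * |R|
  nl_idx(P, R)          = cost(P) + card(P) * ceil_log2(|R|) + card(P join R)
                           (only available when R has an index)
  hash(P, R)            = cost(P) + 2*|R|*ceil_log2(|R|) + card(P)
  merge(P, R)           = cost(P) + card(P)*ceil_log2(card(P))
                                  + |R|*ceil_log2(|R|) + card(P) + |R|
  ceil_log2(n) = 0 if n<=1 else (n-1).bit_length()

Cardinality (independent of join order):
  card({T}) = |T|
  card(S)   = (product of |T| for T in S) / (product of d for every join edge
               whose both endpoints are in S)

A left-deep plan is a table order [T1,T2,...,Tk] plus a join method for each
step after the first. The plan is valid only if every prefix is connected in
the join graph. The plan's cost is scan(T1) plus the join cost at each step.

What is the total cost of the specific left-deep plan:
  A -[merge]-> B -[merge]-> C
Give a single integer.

step 1: scan A: cost=200, card=200
step 2: join B via merge
    card(P join B) = 200*500/(25) = 4000
    cost = 200 + 200*8 + 500*9 + 200 + 500 = 7000
step 3: join C via merge
    card(P join C) = 4000*80/(2) = 160000
    cost = 7000 + 4000*12 + 80*7 + 4000 + 80 = 59640

59640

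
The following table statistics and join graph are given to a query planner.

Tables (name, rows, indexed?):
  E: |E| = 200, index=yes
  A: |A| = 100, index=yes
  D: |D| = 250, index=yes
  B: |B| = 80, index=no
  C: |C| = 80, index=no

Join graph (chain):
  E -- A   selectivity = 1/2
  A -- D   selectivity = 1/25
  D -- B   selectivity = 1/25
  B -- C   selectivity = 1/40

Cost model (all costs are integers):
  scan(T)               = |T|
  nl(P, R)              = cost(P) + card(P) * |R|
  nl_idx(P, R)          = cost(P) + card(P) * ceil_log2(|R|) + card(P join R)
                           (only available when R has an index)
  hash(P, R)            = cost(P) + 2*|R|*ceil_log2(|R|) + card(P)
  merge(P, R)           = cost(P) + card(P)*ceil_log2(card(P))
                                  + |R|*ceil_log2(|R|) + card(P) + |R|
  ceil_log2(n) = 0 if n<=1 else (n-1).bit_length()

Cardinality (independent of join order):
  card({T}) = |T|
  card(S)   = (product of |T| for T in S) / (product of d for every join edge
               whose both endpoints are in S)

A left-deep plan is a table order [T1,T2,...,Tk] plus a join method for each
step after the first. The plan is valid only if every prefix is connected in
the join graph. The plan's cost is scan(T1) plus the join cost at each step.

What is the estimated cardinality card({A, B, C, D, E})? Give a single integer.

640000

Tables in S: A(100), B(80), C(80), D(250), E(200)
Edges inside S: E-A(d=2), A-D(d=25), D-B(d=25), B-C(d=40)
numerator = 100 * 80 * 80 * 250 * 200 = 32000000000
denominator = 2 * 25 * 25 * 40 = 50000
card(S) = 32000000000 / 50000 = 640000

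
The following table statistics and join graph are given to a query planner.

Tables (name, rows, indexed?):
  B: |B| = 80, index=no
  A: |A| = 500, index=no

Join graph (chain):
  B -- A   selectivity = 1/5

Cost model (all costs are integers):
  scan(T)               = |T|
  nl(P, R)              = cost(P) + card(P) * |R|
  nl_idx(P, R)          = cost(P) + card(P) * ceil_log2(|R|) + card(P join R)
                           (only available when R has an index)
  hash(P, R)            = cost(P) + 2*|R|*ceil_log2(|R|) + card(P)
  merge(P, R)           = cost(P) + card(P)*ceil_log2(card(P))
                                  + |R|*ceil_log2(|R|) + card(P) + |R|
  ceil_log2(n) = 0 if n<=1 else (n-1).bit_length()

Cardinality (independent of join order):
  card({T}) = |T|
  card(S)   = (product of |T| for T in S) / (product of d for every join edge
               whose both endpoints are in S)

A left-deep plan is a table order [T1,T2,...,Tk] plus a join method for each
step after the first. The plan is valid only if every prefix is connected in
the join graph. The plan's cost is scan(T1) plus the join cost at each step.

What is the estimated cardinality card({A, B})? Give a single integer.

Tables in S: A(500), B(80)
Edges inside S: B-A(d=5)
numerator = 500 * 80 = 40000
denominator = 5 = 5
card(S) = 40000 / 5 = 8000

8000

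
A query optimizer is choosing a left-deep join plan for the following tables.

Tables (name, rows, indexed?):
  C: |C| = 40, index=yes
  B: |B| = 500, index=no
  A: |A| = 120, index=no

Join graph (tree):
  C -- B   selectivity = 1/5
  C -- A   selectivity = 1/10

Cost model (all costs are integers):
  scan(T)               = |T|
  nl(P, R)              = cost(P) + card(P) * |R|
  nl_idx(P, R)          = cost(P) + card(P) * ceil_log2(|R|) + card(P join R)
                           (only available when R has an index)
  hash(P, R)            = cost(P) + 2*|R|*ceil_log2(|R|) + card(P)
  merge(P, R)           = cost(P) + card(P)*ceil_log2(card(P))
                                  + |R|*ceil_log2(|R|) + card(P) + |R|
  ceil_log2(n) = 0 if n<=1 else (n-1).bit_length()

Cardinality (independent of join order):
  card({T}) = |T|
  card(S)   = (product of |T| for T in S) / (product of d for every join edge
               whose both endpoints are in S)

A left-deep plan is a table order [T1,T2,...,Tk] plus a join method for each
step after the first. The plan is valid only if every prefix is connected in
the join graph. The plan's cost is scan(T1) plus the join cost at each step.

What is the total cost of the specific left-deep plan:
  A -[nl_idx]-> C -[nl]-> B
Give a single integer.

step 1: scan A: cost=120, card=120
step 2: join C via nl_idx
    card(P join C) = 120*40/(10) = 480
    cost = 120 + 120*6 + 480 = 1320
step 3: join B via nl
    card(P join B) = 480*500/(5) = 48000
    cost = 1320 + 480*500 = 241320

241320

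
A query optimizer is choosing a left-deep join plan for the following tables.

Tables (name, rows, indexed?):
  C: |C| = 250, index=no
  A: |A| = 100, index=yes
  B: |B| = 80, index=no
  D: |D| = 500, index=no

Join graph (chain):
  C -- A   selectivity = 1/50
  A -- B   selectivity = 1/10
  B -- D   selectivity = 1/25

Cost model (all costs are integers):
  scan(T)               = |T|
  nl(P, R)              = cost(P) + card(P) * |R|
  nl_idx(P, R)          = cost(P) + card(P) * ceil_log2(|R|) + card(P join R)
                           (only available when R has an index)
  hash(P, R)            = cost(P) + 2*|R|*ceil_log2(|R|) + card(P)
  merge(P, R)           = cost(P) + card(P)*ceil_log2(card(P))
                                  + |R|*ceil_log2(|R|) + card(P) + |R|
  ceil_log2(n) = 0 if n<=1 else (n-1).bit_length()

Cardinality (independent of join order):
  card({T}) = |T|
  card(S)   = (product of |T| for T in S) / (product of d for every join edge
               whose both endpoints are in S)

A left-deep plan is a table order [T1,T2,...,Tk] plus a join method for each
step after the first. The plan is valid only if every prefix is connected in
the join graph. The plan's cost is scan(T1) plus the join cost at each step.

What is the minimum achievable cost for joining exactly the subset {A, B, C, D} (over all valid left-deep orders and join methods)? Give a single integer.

16520

Selinger DP over subsets of {A,B,C,D}:
  {C}: scan cost=250, card=250
  {A}: scan cost=100, card=100
  {B}: scan cost=80, card=80
  {D}: scan cost=500, card=500
  {AC}: card=500; try (A,hash)→1900, (A,nl_idx)→2500, (C,merge)→3150, (A,merge)→3300, (C,hash)→4200, (C,nl)→25100 …(+1); best=1900 via (A,hash)
  {AB}: card=800; try (B,hash)→1320, (A,nl_idx)→1440, (A,merge)→1520, (B,merge)→1540, (A,hash)→1560, (A,nl)→8080 …(+1); best=1320 via (B,hash)
  {BD}: card=1600; try (B,hash)→2120, (D,merge)→5720, (B,merge)→6140, (D,hash)→9160, (D,nl)→40080, (B,nl)→40500; best=2120 via (B,hash)
  {ABC}: card=4000; try (B,hash)→3520, (C,hash)→6120, (B,merge)→7540, (C,merge)→12370, (B,nl)→41900, (C,nl)→201320; best=3520 via (B,hash)
  {ABD}: card=16000; try (A,hash)→5120, (D,hash)→11120, (D,merge)→15120, (A,merge)→22120, (A,nl_idx)→29320, (A,nl)→162120 …(+1); best=5120 via (A,hash)
  {ABCD}: card=80000; try (D,hash)→16520, (C,hash)→25120, (D,merge)→60520, (C,merge)→247370, (D,nl)→2003520, (C,nl)→4005120; best=16520 via (D,hash)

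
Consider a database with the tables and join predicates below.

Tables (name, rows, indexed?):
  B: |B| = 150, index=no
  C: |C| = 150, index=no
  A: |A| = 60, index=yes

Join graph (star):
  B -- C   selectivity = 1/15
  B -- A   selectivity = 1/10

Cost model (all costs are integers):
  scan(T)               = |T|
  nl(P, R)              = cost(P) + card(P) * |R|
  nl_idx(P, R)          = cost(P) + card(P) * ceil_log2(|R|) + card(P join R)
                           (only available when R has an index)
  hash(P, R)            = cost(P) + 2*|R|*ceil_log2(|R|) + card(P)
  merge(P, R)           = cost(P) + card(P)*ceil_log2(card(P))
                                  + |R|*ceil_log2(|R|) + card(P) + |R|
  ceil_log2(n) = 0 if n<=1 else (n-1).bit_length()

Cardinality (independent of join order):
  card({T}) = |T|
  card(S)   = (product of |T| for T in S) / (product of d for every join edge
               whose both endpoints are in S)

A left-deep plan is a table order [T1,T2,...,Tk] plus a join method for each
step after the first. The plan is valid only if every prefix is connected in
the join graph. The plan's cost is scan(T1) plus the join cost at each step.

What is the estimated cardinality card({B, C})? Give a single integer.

Tables in S: B(150), C(150)
Edges inside S: B-C(d=15)
numerator = 150 * 150 = 22500
denominator = 15 = 15
card(S) = 22500 / 15 = 1500

1500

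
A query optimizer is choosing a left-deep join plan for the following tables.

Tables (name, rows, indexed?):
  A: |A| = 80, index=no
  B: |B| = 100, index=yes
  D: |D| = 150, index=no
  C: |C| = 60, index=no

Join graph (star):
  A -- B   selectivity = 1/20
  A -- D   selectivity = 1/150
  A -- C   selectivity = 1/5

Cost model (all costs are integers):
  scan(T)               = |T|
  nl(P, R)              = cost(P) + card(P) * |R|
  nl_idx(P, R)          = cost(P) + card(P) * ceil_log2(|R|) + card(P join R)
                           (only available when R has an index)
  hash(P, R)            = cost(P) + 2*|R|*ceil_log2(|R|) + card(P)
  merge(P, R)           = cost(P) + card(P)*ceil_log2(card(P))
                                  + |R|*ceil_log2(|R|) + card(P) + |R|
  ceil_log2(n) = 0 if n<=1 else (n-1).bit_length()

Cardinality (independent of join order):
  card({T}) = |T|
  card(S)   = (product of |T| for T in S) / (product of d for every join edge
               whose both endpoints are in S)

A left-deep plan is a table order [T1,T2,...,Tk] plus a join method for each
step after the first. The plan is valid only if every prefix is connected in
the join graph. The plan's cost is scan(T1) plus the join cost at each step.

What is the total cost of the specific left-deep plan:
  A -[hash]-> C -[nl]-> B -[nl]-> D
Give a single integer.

step 1: scan A: cost=80, card=80
step 2: join C via hash
    card(P join C) = 80*60/(5) = 960
    cost = 80 + 2*60*6 + 80 = 880
step 3: join B via nl
    card(P join B) = 960*100/(20) = 4800
    cost = 880 + 960*100 = 96880
step 4: join D via nl
    card(P join D) = 4800*150/(150) = 4800
    cost = 96880 + 4800*150 = 816880

816880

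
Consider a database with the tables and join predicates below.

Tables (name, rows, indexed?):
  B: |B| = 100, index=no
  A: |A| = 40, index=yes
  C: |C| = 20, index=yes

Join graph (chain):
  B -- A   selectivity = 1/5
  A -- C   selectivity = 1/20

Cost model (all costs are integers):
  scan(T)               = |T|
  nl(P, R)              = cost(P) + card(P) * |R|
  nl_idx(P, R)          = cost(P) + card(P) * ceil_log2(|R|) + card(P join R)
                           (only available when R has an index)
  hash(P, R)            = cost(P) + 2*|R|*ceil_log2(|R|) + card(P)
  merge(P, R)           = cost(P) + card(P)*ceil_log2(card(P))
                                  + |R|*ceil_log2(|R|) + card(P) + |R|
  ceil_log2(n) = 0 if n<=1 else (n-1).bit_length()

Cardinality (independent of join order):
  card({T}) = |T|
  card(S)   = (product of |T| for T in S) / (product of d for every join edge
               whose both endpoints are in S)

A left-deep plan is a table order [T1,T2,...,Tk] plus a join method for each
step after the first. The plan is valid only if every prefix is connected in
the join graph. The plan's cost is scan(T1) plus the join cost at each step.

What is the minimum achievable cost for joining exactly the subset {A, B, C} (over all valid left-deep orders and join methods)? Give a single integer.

1260

Selinger DP over subsets of {A,B,C}:
  {B}: scan cost=100, card=100
  {A}: scan cost=40, card=40
  {C}: scan cost=20, card=20
  {AB}: card=800; try (A,hash)→680, (B,merge)→1120, (A,merge)→1180, (B,hash)→1480, (A,nl_idx)→1500, (B,nl)→4040 …(+1); best=680 via (A,hash)
  {AC}: card=40; try (A,nl_idx)→180, (C,hash)→280, (C,nl_idx)→280, (A,merge)→420, (C,merge)→440, (A,hash)→520 …(+2); best=180 via (A,nl_idx)
  {ABC}: card=800; try (B,merge)→1260, (B,hash)→1620, (C,hash)→1680, (B,nl)→4180, (C,nl_idx)→5480, (C,merge)→9600 …(+1); best=1260 via (B,merge)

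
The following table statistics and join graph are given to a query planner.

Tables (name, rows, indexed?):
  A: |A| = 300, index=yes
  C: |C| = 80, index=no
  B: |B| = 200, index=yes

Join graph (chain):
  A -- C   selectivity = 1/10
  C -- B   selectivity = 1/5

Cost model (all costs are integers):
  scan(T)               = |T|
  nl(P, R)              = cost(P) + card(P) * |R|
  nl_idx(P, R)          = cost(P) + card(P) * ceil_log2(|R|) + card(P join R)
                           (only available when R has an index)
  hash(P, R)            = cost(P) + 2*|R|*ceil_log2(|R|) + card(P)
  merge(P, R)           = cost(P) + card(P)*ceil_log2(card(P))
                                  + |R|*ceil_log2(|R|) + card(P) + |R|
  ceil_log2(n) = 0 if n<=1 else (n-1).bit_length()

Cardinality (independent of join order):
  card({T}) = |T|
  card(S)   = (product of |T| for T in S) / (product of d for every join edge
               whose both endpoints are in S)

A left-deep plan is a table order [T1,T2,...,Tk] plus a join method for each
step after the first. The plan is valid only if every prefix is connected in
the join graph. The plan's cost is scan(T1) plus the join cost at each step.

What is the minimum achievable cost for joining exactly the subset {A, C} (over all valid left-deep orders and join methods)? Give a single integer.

Selinger DP over subsets of {A,C}:
  {A}: scan cost=300, card=300
  {C}: scan cost=80, card=80
  {AC}: card=2400; try (C,hash)→1720, (A,nl_idx)→3200, (A,merge)→3720, (C,merge)→3940, (A,hash)→5560, (A,nl)→24080 …(+1); best=1720 via (C,hash)

1720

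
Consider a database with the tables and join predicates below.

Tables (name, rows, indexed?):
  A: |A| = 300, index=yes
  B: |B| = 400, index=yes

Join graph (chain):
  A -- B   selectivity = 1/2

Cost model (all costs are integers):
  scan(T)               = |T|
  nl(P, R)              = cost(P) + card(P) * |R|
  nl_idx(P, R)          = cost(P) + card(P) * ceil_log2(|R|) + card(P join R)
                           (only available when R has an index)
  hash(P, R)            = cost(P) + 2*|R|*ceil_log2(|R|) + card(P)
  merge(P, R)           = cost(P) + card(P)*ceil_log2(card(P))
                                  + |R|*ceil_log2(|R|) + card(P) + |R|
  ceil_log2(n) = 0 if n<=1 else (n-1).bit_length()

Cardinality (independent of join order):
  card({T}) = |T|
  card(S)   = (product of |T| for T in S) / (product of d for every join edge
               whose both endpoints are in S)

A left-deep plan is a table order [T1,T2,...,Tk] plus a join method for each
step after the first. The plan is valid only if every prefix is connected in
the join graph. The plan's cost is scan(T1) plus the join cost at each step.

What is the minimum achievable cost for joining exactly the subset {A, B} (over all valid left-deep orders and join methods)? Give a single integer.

Selinger DP over subsets of {A,B}:
  {A}: scan cost=300, card=300
  {B}: scan cost=400, card=400
  {AB}: card=60000; try (A,hash)→6200, (B,merge)→7300, (A,merge)→7400, (B,hash)→7800, (B,nl_idx)→63000, (A,nl_idx)→64000 …(+2); best=6200 via (A,hash)

6200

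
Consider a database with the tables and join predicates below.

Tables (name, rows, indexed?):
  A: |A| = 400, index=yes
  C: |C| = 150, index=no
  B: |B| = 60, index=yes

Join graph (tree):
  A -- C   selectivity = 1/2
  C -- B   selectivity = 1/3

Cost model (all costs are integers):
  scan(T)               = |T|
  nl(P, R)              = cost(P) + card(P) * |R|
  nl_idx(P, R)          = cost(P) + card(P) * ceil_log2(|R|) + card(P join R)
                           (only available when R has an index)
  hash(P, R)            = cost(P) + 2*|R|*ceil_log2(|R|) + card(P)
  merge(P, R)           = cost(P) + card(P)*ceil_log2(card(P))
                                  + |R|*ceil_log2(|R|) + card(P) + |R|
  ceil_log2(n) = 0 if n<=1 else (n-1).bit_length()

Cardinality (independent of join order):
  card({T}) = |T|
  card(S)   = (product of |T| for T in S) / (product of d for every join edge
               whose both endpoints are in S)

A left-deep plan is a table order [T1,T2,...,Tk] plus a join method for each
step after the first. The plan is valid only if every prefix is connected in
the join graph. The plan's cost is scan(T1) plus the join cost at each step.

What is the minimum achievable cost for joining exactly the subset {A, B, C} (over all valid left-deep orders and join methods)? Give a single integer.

Selinger DP over subsets of {A,B,C}:
  {A}: scan cost=400, card=400
  {C}: scan cost=150, card=150
  {B}: scan cost=60, card=60
  {AC}: card=30000; try (C,hash)→3200, (A,merge)→5500, (C,merge)→5750, (A,hash)→7500, (A,nl_idx)→31500, (A,nl)→60150 …(+1); best=3200 via (C,hash)
  {BC}: card=3000; try (B,hash)→1020, (C,merge)→1830, (B,merge)→1920, (C,hash)→2520, (B,nl_idx)→4050, (C,nl)→9060 …(+1); best=1020 via (B,hash)
  {ABC}: card=600000; try (A,hash)→11220, (B,hash)→33920, (A,merge)→44020, (B,merge)→483620, (A,nl_idx)→628020, (B,nl_idx)→783200 …(+2); best=11220 via (A,hash)

11220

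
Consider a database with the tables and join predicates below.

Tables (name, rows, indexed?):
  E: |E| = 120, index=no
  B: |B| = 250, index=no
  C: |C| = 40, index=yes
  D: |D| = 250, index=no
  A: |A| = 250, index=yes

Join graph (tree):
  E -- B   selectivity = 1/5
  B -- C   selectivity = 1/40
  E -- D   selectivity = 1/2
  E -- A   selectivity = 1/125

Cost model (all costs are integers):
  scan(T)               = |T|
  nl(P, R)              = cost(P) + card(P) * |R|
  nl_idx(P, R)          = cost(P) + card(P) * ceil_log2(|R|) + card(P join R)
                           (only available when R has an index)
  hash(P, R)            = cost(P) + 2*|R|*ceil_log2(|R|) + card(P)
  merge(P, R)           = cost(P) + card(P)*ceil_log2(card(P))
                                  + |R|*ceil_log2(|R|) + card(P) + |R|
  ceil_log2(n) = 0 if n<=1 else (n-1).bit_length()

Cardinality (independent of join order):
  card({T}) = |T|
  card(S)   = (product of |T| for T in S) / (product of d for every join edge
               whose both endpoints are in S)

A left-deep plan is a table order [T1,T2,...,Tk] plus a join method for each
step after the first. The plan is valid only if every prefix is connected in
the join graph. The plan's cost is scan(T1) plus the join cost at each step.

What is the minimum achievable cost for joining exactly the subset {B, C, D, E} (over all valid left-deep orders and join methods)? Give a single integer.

12910

Selinger DP over subsets of {B,C,D,E}:
  {E}: scan cost=120, card=120
  {B}: scan cost=250, card=250
  {C}: scan cost=40, card=40
  {D}: scan cost=250, card=250
  {BE}: card=6000; try (E,hash)→2180, (B,merge)→3330, (E,merge)→3460, (B,hash)→4240, (B,nl)→30120, (E,nl)→30250; best=2180 via (E,hash)
  {DE}: card=15000; try (E,hash)→2180, (D,merge)→3330, (E,merge)→3460, (D,hash)→4240, (D,nl)→30120, (E,nl)→30250; best=2180 via (E,hash)
  {BC}: card=250; try (C,hash)→980, (C,nl_idx)→2000, (B,merge)→2570, (C,merge)→2780, (B,hash)→4080, (B,nl)→10040 …(+1); best=980 via (C,hash)
  {BCE}: card=6000; try (E,hash)→2910, (E,merge)→4190, (C,hash)→8660, (E,nl)→30980, (C,nl_idx)→44180, (C,merge)→86460 …(+1); best=2910 via (E,hash)
  {BDE}: card=750000; try (D,hash)→12180, (B,hash)→21180, (D,merge)→88430, (B,merge)→229430, (D,nl)→1502180, (B,nl)→3752180; best=12180 via (D,hash)
  {BCDE}: card=750000; try (D,hash)→12910, (D,merge)→89160, (C,hash)→762660, (D,nl)→1502910, (C,nl_idx)→5262180, (C,merge)→15762460 …(+1); best=12910 via (D,hash)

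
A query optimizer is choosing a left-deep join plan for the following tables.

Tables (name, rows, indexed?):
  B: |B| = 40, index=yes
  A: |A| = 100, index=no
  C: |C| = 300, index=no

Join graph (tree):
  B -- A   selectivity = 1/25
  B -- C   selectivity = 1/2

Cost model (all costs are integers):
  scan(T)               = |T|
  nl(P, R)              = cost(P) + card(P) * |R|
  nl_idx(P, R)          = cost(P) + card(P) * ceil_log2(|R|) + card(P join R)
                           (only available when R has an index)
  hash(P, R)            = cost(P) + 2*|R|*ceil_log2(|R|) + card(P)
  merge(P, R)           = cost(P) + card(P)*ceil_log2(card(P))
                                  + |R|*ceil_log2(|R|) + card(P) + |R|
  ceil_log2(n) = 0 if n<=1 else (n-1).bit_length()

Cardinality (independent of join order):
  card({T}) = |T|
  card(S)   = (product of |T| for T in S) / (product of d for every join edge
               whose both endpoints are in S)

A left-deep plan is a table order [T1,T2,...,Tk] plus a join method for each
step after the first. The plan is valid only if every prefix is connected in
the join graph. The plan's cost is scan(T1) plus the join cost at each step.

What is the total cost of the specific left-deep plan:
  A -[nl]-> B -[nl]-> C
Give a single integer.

52100

step 1: scan A: cost=100, card=100
step 2: join B via nl
    card(P join B) = 100*40/(25) = 160
    cost = 100 + 100*40 = 4100
step 3: join C via nl
    card(P join C) = 160*300/(2) = 24000
    cost = 4100 + 160*300 = 52100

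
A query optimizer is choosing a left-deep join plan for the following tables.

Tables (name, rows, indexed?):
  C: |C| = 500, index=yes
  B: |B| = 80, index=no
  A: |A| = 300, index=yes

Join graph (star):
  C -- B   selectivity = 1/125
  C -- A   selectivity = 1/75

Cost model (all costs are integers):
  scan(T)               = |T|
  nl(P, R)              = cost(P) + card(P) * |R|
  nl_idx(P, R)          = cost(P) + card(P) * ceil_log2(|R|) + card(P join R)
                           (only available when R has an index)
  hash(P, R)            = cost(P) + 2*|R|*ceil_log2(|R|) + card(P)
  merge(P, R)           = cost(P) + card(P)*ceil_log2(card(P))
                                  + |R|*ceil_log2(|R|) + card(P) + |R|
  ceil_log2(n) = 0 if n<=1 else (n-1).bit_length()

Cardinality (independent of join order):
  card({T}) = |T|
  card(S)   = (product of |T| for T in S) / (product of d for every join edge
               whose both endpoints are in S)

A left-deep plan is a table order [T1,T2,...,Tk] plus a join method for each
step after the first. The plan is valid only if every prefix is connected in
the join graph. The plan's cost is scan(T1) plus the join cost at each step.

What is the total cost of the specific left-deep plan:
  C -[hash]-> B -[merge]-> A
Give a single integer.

step 1: scan C: cost=500, card=500
step 2: join B via hash
    card(P join B) = 500*80/(125) = 320
    cost = 500 + 2*80*7 + 500 = 2120
step 3: join A via merge
    card(P join A) = 320*300/(75) = 1280
    cost = 2120 + 320*9 + 300*9 + 320 + 300 = 8320

8320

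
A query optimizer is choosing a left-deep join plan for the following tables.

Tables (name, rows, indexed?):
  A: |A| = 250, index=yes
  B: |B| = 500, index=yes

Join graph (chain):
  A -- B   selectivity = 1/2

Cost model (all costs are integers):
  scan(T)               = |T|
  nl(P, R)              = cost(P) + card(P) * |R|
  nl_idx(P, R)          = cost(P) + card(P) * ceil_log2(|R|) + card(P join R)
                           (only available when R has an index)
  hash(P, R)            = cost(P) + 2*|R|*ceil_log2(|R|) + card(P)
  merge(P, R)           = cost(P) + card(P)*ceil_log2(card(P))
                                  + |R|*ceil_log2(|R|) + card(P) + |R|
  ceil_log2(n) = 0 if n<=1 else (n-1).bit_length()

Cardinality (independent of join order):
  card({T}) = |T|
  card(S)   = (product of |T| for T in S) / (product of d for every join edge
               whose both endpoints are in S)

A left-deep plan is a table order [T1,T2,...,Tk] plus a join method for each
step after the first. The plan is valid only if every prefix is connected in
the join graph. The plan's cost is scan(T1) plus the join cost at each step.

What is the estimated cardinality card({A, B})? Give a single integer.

62500

Tables in S: A(250), B(500)
Edges inside S: A-B(d=2)
numerator = 250 * 500 = 125000
denominator = 2 = 2
card(S) = 125000 / 2 = 62500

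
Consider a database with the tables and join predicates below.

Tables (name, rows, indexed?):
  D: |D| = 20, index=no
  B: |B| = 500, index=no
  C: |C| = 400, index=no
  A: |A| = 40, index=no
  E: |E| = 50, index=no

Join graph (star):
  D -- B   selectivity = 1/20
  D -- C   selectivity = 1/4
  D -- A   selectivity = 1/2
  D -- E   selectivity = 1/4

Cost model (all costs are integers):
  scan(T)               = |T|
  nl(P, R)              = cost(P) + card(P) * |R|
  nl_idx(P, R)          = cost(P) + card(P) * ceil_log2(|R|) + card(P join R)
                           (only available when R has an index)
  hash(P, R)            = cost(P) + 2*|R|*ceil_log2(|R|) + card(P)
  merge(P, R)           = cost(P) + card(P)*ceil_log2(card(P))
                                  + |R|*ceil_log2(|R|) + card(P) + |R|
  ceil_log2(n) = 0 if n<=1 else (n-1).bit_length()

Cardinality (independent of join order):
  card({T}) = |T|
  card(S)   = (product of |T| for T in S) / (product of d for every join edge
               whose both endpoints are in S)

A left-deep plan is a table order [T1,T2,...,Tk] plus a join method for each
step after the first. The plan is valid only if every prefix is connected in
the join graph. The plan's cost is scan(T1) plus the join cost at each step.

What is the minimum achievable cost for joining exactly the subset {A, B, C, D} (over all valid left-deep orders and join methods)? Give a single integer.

19380

Selinger DP over subsets of {A,B,C,D}:
  {D}: scan cost=20, card=20
  {B}: scan cost=500, card=500
  {C}: scan cost=400, card=400
  {A}: scan cost=40, card=40
  {BD}: card=500; try (D,hash)→1200, (B,merge)→5140, (D,merge)→5620, (B,hash)→9040, (B,nl)→10020, (D,nl)→10500; best=1200 via (D,hash)
  {CD}: card=2000; try (D,hash)→1000, (C,merge)→4140, (D,merge)→4520, (C,hash)→7240, (C,nl)→8020, (D,nl)→8400; best=1000 via (D,hash)
  {AD}: card=400; try (D,hash)→280, (A,merge)→420, (D,merge)→440, (A,hash)→520, (A,nl)→820, (D,nl)→840; best=280 via (D,hash)
  {BCD}: card=50000; try (C,hash)→8900, (C,merge)→10200, (B,hash)→12000, (B,merge)→30000, (C,nl)→201200, (B,nl)→1001000; best=8900 via (C,hash)
  {ABD}: card=10000; try (A,hash)→2180, (A,merge)→6480, (B,merge)→9280, (B,hash)→9680, (A,nl)→21200, (B,nl)→200280; best=2180 via (A,hash)
  {ACD}: card=40000; try (A,hash)→3480, (C,hash)→7880, (C,merge)→8280, (A,merge)→25280, (A,nl)→81000, (C,nl)→160280; best=3480 via (A,hash)
  {ABCD}: card=1000000; try (C,hash)→19380, (B,hash)→52480, (A,hash)→59380, (C,merge)→156180, (B,merge)→688480, (A,merge)→859180 …(+3); best=19380 via (C,hash)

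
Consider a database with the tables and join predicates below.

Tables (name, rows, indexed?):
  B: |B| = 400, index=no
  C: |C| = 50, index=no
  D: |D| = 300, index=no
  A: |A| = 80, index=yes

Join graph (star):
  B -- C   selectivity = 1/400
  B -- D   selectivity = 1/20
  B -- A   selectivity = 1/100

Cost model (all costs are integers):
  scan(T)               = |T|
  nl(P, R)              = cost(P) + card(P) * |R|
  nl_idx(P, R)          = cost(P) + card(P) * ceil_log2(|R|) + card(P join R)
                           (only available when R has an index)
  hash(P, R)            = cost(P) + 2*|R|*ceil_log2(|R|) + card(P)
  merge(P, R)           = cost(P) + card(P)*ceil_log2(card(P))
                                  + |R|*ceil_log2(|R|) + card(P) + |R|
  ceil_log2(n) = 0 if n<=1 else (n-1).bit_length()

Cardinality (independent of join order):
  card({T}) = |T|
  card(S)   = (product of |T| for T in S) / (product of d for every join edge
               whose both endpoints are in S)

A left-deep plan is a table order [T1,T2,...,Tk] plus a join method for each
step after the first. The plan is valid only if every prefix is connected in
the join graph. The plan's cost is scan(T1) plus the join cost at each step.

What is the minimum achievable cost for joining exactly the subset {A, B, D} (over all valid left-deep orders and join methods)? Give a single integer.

7640

Selinger DP over subsets of {A,B,D}:
  {B}: scan cost=400, card=400
  {D}: scan cost=300, card=300
  {A}: scan cost=80, card=80
  {BD}: card=6000; try (D,hash)→6200, (B,merge)→7300, (D,merge)→7400, (B,hash)→7800, (B,nl)→120300, (D,nl)→120400; best=6200 via (D,hash)
  {AB}: card=320; try (A,hash)→1920, (A,nl_idx)→3520, (B,merge)→4720, (A,merge)→5040, (B,hash)→7360, (B,nl)→32080 …(+1); best=1920 via (A,hash)
  {ABD}: card=4800; try (D,hash)→7640, (D,merge)→8120, (A,hash)→13320, (A,nl_idx)→53000, (A,merge)→90840, (D,nl)→97920 …(+1); best=7640 via (D,hash)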